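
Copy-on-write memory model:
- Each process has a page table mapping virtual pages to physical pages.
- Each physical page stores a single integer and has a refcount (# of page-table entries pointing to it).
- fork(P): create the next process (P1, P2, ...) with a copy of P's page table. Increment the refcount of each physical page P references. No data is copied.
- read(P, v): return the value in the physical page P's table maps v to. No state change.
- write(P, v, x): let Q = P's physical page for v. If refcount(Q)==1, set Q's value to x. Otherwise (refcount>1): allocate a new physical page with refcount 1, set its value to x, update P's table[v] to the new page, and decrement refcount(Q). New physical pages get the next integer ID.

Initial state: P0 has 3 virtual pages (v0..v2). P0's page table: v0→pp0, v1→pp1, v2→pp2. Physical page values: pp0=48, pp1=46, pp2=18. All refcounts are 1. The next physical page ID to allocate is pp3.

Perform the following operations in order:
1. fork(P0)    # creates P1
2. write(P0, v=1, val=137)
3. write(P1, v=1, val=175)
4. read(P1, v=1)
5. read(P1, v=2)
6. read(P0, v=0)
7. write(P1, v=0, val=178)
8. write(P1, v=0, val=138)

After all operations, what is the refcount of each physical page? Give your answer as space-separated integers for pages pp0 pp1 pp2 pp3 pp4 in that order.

Op 1: fork(P0) -> P1. 3 ppages; refcounts: pp0:2 pp1:2 pp2:2
Op 2: write(P0, v1, 137). refcount(pp1)=2>1 -> COPY to pp3. 4 ppages; refcounts: pp0:2 pp1:1 pp2:2 pp3:1
Op 3: write(P1, v1, 175). refcount(pp1)=1 -> write in place. 4 ppages; refcounts: pp0:2 pp1:1 pp2:2 pp3:1
Op 4: read(P1, v1) -> 175. No state change.
Op 5: read(P1, v2) -> 18. No state change.
Op 6: read(P0, v0) -> 48. No state change.
Op 7: write(P1, v0, 178). refcount(pp0)=2>1 -> COPY to pp4. 5 ppages; refcounts: pp0:1 pp1:1 pp2:2 pp3:1 pp4:1
Op 8: write(P1, v0, 138). refcount(pp4)=1 -> write in place. 5 ppages; refcounts: pp0:1 pp1:1 pp2:2 pp3:1 pp4:1

Answer: 1 1 2 1 1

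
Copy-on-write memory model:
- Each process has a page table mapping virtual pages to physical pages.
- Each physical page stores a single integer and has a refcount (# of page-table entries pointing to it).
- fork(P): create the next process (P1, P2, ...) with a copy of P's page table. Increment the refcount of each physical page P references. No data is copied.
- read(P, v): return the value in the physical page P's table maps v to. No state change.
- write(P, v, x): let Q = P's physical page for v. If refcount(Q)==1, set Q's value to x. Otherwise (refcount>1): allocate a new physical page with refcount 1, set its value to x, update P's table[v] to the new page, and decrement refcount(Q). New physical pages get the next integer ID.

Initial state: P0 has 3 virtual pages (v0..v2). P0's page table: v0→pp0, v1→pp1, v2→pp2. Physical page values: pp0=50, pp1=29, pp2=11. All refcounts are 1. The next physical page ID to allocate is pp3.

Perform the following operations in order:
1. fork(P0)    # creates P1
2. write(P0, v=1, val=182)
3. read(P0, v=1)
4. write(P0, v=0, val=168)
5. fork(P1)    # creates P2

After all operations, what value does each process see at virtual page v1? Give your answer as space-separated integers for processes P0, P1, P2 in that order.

Op 1: fork(P0) -> P1. 3 ppages; refcounts: pp0:2 pp1:2 pp2:2
Op 2: write(P0, v1, 182). refcount(pp1)=2>1 -> COPY to pp3. 4 ppages; refcounts: pp0:2 pp1:1 pp2:2 pp3:1
Op 3: read(P0, v1) -> 182. No state change.
Op 4: write(P0, v0, 168). refcount(pp0)=2>1 -> COPY to pp4. 5 ppages; refcounts: pp0:1 pp1:1 pp2:2 pp3:1 pp4:1
Op 5: fork(P1) -> P2. 5 ppages; refcounts: pp0:2 pp1:2 pp2:3 pp3:1 pp4:1
P0: v1 -> pp3 = 182
P1: v1 -> pp1 = 29
P2: v1 -> pp1 = 29

Answer: 182 29 29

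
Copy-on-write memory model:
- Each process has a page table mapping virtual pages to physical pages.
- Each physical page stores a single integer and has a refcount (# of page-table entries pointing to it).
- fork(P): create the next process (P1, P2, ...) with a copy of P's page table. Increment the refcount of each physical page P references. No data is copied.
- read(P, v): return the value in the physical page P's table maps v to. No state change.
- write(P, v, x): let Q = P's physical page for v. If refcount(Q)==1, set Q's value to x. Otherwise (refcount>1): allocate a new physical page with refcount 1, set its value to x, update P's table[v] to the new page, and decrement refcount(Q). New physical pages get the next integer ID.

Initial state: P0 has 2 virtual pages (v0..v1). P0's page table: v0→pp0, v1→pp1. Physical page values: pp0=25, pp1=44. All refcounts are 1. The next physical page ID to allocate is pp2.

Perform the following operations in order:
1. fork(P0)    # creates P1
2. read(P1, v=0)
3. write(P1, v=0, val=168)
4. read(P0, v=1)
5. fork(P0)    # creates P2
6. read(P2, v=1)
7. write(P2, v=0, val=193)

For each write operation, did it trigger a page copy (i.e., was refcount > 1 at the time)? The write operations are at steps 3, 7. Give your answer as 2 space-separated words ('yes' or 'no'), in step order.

Op 1: fork(P0) -> P1. 2 ppages; refcounts: pp0:2 pp1:2
Op 2: read(P1, v0) -> 25. No state change.
Op 3: write(P1, v0, 168). refcount(pp0)=2>1 -> COPY to pp2. 3 ppages; refcounts: pp0:1 pp1:2 pp2:1
Op 4: read(P0, v1) -> 44. No state change.
Op 5: fork(P0) -> P2. 3 ppages; refcounts: pp0:2 pp1:3 pp2:1
Op 6: read(P2, v1) -> 44. No state change.
Op 7: write(P2, v0, 193). refcount(pp0)=2>1 -> COPY to pp3. 4 ppages; refcounts: pp0:1 pp1:3 pp2:1 pp3:1

yes yes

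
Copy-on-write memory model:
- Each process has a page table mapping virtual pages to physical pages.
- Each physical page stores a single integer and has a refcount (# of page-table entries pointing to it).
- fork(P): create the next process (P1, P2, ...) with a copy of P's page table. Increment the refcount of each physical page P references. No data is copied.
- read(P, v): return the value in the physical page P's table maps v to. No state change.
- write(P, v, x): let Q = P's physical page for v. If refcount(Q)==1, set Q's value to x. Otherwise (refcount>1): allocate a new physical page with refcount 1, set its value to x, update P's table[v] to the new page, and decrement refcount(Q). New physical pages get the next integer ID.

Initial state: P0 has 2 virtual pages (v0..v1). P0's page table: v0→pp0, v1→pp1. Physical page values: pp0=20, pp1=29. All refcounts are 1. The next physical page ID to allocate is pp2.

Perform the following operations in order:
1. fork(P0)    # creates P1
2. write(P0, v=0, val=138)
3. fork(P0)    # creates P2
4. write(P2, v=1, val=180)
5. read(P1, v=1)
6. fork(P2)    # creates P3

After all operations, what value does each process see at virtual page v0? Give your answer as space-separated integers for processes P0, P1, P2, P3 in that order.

Answer: 138 20 138 138

Derivation:
Op 1: fork(P0) -> P1. 2 ppages; refcounts: pp0:2 pp1:2
Op 2: write(P0, v0, 138). refcount(pp0)=2>1 -> COPY to pp2. 3 ppages; refcounts: pp0:1 pp1:2 pp2:1
Op 3: fork(P0) -> P2. 3 ppages; refcounts: pp0:1 pp1:3 pp2:2
Op 4: write(P2, v1, 180). refcount(pp1)=3>1 -> COPY to pp3. 4 ppages; refcounts: pp0:1 pp1:2 pp2:2 pp3:1
Op 5: read(P1, v1) -> 29. No state change.
Op 6: fork(P2) -> P3. 4 ppages; refcounts: pp0:1 pp1:2 pp2:3 pp3:2
P0: v0 -> pp2 = 138
P1: v0 -> pp0 = 20
P2: v0 -> pp2 = 138
P3: v0 -> pp2 = 138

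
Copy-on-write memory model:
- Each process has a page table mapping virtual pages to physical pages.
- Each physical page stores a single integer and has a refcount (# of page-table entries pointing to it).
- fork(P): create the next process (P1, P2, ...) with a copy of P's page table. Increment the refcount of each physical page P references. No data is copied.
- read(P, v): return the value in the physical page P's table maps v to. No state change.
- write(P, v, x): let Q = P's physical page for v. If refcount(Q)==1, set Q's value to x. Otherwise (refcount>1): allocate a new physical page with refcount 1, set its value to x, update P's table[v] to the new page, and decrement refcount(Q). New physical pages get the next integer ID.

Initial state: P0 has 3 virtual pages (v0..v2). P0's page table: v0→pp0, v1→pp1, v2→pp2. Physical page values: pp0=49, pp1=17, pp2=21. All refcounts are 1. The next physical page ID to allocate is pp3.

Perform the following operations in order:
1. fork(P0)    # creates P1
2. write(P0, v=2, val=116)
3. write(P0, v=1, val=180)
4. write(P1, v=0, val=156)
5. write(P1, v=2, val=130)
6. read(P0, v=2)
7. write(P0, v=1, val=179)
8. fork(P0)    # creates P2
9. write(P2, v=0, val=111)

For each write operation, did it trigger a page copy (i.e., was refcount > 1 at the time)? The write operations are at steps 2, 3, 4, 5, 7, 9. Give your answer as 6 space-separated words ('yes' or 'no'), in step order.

Op 1: fork(P0) -> P1. 3 ppages; refcounts: pp0:2 pp1:2 pp2:2
Op 2: write(P0, v2, 116). refcount(pp2)=2>1 -> COPY to pp3. 4 ppages; refcounts: pp0:2 pp1:2 pp2:1 pp3:1
Op 3: write(P0, v1, 180). refcount(pp1)=2>1 -> COPY to pp4. 5 ppages; refcounts: pp0:2 pp1:1 pp2:1 pp3:1 pp4:1
Op 4: write(P1, v0, 156). refcount(pp0)=2>1 -> COPY to pp5. 6 ppages; refcounts: pp0:1 pp1:1 pp2:1 pp3:1 pp4:1 pp5:1
Op 5: write(P1, v2, 130). refcount(pp2)=1 -> write in place. 6 ppages; refcounts: pp0:1 pp1:1 pp2:1 pp3:1 pp4:1 pp5:1
Op 6: read(P0, v2) -> 116. No state change.
Op 7: write(P0, v1, 179). refcount(pp4)=1 -> write in place. 6 ppages; refcounts: pp0:1 pp1:1 pp2:1 pp3:1 pp4:1 pp5:1
Op 8: fork(P0) -> P2. 6 ppages; refcounts: pp0:2 pp1:1 pp2:1 pp3:2 pp4:2 pp5:1
Op 9: write(P2, v0, 111). refcount(pp0)=2>1 -> COPY to pp6. 7 ppages; refcounts: pp0:1 pp1:1 pp2:1 pp3:2 pp4:2 pp5:1 pp6:1

yes yes yes no no yes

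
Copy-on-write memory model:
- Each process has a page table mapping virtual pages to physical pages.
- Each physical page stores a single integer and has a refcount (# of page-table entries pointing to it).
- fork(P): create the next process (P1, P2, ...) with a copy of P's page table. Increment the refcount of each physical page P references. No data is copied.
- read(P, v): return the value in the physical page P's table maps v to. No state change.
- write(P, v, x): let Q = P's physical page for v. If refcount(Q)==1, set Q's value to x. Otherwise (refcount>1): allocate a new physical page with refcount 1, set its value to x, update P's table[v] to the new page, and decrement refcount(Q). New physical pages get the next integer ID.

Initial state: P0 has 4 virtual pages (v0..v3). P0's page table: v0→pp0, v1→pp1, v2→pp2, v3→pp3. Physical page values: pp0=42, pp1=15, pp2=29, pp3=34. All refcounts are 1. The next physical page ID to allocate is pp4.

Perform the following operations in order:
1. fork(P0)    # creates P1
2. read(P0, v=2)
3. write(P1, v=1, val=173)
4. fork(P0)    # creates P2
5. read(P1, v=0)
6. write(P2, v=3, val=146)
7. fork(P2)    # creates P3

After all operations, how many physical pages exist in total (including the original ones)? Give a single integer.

Op 1: fork(P0) -> P1. 4 ppages; refcounts: pp0:2 pp1:2 pp2:2 pp3:2
Op 2: read(P0, v2) -> 29. No state change.
Op 3: write(P1, v1, 173). refcount(pp1)=2>1 -> COPY to pp4. 5 ppages; refcounts: pp0:2 pp1:1 pp2:2 pp3:2 pp4:1
Op 4: fork(P0) -> P2. 5 ppages; refcounts: pp0:3 pp1:2 pp2:3 pp3:3 pp4:1
Op 5: read(P1, v0) -> 42. No state change.
Op 6: write(P2, v3, 146). refcount(pp3)=3>1 -> COPY to pp5. 6 ppages; refcounts: pp0:3 pp1:2 pp2:3 pp3:2 pp4:1 pp5:1
Op 7: fork(P2) -> P3. 6 ppages; refcounts: pp0:4 pp1:3 pp2:4 pp3:2 pp4:1 pp5:2

Answer: 6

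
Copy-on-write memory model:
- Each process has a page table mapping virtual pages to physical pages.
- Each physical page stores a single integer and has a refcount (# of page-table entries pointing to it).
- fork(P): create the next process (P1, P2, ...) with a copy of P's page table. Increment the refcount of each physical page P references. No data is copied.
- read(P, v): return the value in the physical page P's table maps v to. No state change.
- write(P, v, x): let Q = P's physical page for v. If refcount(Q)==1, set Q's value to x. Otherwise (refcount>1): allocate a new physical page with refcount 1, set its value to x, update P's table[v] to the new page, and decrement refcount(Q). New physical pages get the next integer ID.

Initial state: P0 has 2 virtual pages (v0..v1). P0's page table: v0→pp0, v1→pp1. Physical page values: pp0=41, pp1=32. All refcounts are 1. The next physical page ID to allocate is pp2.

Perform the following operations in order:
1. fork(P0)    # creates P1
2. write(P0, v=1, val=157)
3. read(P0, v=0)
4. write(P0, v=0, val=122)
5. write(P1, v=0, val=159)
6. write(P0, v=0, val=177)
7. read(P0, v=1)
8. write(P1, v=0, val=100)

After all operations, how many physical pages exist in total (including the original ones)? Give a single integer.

Op 1: fork(P0) -> P1. 2 ppages; refcounts: pp0:2 pp1:2
Op 2: write(P0, v1, 157). refcount(pp1)=2>1 -> COPY to pp2. 3 ppages; refcounts: pp0:2 pp1:1 pp2:1
Op 3: read(P0, v0) -> 41. No state change.
Op 4: write(P0, v0, 122). refcount(pp0)=2>1 -> COPY to pp3. 4 ppages; refcounts: pp0:1 pp1:1 pp2:1 pp3:1
Op 5: write(P1, v0, 159). refcount(pp0)=1 -> write in place. 4 ppages; refcounts: pp0:1 pp1:1 pp2:1 pp3:1
Op 6: write(P0, v0, 177). refcount(pp3)=1 -> write in place. 4 ppages; refcounts: pp0:1 pp1:1 pp2:1 pp3:1
Op 7: read(P0, v1) -> 157. No state change.
Op 8: write(P1, v0, 100). refcount(pp0)=1 -> write in place. 4 ppages; refcounts: pp0:1 pp1:1 pp2:1 pp3:1

Answer: 4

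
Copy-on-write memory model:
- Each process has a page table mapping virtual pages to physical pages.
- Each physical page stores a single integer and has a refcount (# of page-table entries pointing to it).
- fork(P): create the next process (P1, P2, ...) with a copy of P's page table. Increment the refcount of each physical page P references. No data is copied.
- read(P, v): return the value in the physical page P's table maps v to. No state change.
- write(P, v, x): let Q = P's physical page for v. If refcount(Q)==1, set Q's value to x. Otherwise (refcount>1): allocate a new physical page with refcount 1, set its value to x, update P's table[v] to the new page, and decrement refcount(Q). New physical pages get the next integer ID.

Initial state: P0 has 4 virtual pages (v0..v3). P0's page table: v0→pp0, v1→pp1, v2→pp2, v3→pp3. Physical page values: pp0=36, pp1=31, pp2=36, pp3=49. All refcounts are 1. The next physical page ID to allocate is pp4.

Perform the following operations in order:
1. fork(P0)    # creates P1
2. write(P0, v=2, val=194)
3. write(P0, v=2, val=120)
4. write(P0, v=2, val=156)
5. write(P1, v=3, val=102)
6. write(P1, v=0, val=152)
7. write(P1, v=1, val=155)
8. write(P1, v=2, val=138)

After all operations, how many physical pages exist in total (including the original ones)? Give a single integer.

Op 1: fork(P0) -> P1. 4 ppages; refcounts: pp0:2 pp1:2 pp2:2 pp3:2
Op 2: write(P0, v2, 194). refcount(pp2)=2>1 -> COPY to pp4. 5 ppages; refcounts: pp0:2 pp1:2 pp2:1 pp3:2 pp4:1
Op 3: write(P0, v2, 120). refcount(pp4)=1 -> write in place. 5 ppages; refcounts: pp0:2 pp1:2 pp2:1 pp3:2 pp4:1
Op 4: write(P0, v2, 156). refcount(pp4)=1 -> write in place. 5 ppages; refcounts: pp0:2 pp1:2 pp2:1 pp3:2 pp4:1
Op 5: write(P1, v3, 102). refcount(pp3)=2>1 -> COPY to pp5. 6 ppages; refcounts: pp0:2 pp1:2 pp2:1 pp3:1 pp4:1 pp5:1
Op 6: write(P1, v0, 152). refcount(pp0)=2>1 -> COPY to pp6. 7 ppages; refcounts: pp0:1 pp1:2 pp2:1 pp3:1 pp4:1 pp5:1 pp6:1
Op 7: write(P1, v1, 155). refcount(pp1)=2>1 -> COPY to pp7. 8 ppages; refcounts: pp0:1 pp1:1 pp2:1 pp3:1 pp4:1 pp5:1 pp6:1 pp7:1
Op 8: write(P1, v2, 138). refcount(pp2)=1 -> write in place. 8 ppages; refcounts: pp0:1 pp1:1 pp2:1 pp3:1 pp4:1 pp5:1 pp6:1 pp7:1

Answer: 8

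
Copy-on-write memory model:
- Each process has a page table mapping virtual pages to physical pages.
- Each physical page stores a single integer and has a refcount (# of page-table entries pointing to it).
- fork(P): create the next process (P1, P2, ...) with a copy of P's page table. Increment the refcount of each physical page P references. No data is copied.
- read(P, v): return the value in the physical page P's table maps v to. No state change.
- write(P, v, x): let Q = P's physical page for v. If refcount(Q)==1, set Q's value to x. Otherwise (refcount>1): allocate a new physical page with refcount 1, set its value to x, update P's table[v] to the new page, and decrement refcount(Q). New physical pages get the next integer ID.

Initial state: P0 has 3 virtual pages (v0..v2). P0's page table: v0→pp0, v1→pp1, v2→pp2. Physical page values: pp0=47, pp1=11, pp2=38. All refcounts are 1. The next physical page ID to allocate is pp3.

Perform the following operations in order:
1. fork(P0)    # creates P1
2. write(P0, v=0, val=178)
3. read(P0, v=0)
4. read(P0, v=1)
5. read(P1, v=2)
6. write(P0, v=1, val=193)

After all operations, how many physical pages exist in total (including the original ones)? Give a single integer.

Op 1: fork(P0) -> P1. 3 ppages; refcounts: pp0:2 pp1:2 pp2:2
Op 2: write(P0, v0, 178). refcount(pp0)=2>1 -> COPY to pp3. 4 ppages; refcounts: pp0:1 pp1:2 pp2:2 pp3:1
Op 3: read(P0, v0) -> 178. No state change.
Op 4: read(P0, v1) -> 11. No state change.
Op 5: read(P1, v2) -> 38. No state change.
Op 6: write(P0, v1, 193). refcount(pp1)=2>1 -> COPY to pp4. 5 ppages; refcounts: pp0:1 pp1:1 pp2:2 pp3:1 pp4:1

Answer: 5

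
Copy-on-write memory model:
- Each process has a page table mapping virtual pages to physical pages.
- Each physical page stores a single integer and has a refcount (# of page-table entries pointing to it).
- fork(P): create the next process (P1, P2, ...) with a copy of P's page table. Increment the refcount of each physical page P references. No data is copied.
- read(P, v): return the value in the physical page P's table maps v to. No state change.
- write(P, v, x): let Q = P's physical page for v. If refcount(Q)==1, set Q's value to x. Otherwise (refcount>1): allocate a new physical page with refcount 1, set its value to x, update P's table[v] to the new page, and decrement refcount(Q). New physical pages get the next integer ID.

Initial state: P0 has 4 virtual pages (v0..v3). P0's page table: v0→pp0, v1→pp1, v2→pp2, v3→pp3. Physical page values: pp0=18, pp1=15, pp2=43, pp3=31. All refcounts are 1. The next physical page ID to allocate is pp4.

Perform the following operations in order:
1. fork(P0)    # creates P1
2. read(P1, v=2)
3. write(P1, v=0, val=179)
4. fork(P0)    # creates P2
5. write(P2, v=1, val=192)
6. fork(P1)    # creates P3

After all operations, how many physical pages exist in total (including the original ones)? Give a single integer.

Op 1: fork(P0) -> P1. 4 ppages; refcounts: pp0:2 pp1:2 pp2:2 pp3:2
Op 2: read(P1, v2) -> 43. No state change.
Op 3: write(P1, v0, 179). refcount(pp0)=2>1 -> COPY to pp4. 5 ppages; refcounts: pp0:1 pp1:2 pp2:2 pp3:2 pp4:1
Op 4: fork(P0) -> P2. 5 ppages; refcounts: pp0:2 pp1:3 pp2:3 pp3:3 pp4:1
Op 5: write(P2, v1, 192). refcount(pp1)=3>1 -> COPY to pp5. 6 ppages; refcounts: pp0:2 pp1:2 pp2:3 pp3:3 pp4:1 pp5:1
Op 6: fork(P1) -> P3. 6 ppages; refcounts: pp0:2 pp1:3 pp2:4 pp3:4 pp4:2 pp5:1

Answer: 6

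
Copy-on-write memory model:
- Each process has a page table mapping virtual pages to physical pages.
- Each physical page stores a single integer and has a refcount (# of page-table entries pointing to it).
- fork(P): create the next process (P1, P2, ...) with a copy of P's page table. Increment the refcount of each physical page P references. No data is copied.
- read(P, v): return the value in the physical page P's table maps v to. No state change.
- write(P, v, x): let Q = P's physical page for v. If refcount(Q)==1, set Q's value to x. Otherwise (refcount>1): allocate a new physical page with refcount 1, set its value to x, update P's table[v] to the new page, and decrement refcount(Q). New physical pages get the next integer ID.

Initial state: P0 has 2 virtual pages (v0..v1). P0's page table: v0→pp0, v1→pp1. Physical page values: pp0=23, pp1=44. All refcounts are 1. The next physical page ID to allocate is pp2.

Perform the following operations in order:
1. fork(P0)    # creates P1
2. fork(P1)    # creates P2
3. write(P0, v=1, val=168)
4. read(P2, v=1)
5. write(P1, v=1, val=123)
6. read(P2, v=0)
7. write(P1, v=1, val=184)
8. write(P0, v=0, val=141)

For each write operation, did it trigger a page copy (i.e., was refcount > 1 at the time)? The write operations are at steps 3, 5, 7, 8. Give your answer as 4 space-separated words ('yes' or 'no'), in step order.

Op 1: fork(P0) -> P1. 2 ppages; refcounts: pp0:2 pp1:2
Op 2: fork(P1) -> P2. 2 ppages; refcounts: pp0:3 pp1:3
Op 3: write(P0, v1, 168). refcount(pp1)=3>1 -> COPY to pp2. 3 ppages; refcounts: pp0:3 pp1:2 pp2:1
Op 4: read(P2, v1) -> 44. No state change.
Op 5: write(P1, v1, 123). refcount(pp1)=2>1 -> COPY to pp3. 4 ppages; refcounts: pp0:3 pp1:1 pp2:1 pp3:1
Op 6: read(P2, v0) -> 23. No state change.
Op 7: write(P1, v1, 184). refcount(pp3)=1 -> write in place. 4 ppages; refcounts: pp0:3 pp1:1 pp2:1 pp3:1
Op 8: write(P0, v0, 141). refcount(pp0)=3>1 -> COPY to pp4. 5 ppages; refcounts: pp0:2 pp1:1 pp2:1 pp3:1 pp4:1

yes yes no yes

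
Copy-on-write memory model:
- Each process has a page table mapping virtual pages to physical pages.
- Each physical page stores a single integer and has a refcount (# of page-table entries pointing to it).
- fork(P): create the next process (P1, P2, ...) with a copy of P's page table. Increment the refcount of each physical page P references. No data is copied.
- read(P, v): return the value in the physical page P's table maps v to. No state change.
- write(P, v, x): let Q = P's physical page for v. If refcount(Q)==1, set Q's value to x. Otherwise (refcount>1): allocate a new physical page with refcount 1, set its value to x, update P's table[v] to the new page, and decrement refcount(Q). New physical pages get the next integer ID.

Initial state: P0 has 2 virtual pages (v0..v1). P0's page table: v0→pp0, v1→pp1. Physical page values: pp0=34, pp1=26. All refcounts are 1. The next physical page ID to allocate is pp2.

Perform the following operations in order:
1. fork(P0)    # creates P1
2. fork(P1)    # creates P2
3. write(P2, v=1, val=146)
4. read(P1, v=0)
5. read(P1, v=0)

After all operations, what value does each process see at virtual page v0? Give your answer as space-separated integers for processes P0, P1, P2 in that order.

Op 1: fork(P0) -> P1. 2 ppages; refcounts: pp0:2 pp1:2
Op 2: fork(P1) -> P2. 2 ppages; refcounts: pp0:3 pp1:3
Op 3: write(P2, v1, 146). refcount(pp1)=3>1 -> COPY to pp2. 3 ppages; refcounts: pp0:3 pp1:2 pp2:1
Op 4: read(P1, v0) -> 34. No state change.
Op 5: read(P1, v0) -> 34. No state change.
P0: v0 -> pp0 = 34
P1: v0 -> pp0 = 34
P2: v0 -> pp0 = 34

Answer: 34 34 34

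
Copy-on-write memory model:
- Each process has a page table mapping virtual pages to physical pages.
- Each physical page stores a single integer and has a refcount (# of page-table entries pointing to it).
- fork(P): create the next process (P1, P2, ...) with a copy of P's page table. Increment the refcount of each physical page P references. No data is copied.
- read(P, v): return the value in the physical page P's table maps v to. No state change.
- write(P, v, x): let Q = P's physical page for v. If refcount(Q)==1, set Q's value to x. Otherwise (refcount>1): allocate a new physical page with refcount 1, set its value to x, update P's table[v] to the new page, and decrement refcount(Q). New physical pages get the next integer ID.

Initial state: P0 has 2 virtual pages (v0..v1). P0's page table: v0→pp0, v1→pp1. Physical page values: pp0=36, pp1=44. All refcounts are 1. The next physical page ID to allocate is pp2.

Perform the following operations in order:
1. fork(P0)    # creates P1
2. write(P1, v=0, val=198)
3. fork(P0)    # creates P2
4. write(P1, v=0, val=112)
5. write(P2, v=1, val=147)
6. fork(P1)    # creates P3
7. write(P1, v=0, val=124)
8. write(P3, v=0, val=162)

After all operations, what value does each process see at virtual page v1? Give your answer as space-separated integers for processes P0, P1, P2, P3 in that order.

Op 1: fork(P0) -> P1. 2 ppages; refcounts: pp0:2 pp1:2
Op 2: write(P1, v0, 198). refcount(pp0)=2>1 -> COPY to pp2. 3 ppages; refcounts: pp0:1 pp1:2 pp2:1
Op 3: fork(P0) -> P2. 3 ppages; refcounts: pp0:2 pp1:3 pp2:1
Op 4: write(P1, v0, 112). refcount(pp2)=1 -> write in place. 3 ppages; refcounts: pp0:2 pp1:3 pp2:1
Op 5: write(P2, v1, 147). refcount(pp1)=3>1 -> COPY to pp3. 4 ppages; refcounts: pp0:2 pp1:2 pp2:1 pp3:1
Op 6: fork(P1) -> P3. 4 ppages; refcounts: pp0:2 pp1:3 pp2:2 pp3:1
Op 7: write(P1, v0, 124). refcount(pp2)=2>1 -> COPY to pp4. 5 ppages; refcounts: pp0:2 pp1:3 pp2:1 pp3:1 pp4:1
Op 8: write(P3, v0, 162). refcount(pp2)=1 -> write in place. 5 ppages; refcounts: pp0:2 pp1:3 pp2:1 pp3:1 pp4:1
P0: v1 -> pp1 = 44
P1: v1 -> pp1 = 44
P2: v1 -> pp3 = 147
P3: v1 -> pp1 = 44

Answer: 44 44 147 44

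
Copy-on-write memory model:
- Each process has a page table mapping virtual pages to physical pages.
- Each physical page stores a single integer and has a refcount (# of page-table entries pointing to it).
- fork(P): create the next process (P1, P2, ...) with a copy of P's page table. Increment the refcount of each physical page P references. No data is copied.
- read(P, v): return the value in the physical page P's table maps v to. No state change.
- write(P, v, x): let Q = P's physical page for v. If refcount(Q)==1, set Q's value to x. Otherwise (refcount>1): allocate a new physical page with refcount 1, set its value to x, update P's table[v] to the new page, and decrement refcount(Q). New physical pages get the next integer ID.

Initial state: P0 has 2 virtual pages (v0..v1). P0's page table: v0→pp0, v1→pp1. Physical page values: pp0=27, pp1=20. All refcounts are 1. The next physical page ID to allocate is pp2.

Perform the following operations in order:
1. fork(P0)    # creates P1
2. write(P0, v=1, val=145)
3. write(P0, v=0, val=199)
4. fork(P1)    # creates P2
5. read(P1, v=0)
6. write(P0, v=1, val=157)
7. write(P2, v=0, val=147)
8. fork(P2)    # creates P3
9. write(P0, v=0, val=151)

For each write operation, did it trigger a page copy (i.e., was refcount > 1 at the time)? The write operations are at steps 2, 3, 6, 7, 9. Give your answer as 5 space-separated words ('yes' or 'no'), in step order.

Op 1: fork(P0) -> P1. 2 ppages; refcounts: pp0:2 pp1:2
Op 2: write(P0, v1, 145). refcount(pp1)=2>1 -> COPY to pp2. 3 ppages; refcounts: pp0:2 pp1:1 pp2:1
Op 3: write(P0, v0, 199). refcount(pp0)=2>1 -> COPY to pp3. 4 ppages; refcounts: pp0:1 pp1:1 pp2:1 pp3:1
Op 4: fork(P1) -> P2. 4 ppages; refcounts: pp0:2 pp1:2 pp2:1 pp3:1
Op 5: read(P1, v0) -> 27. No state change.
Op 6: write(P0, v1, 157). refcount(pp2)=1 -> write in place. 4 ppages; refcounts: pp0:2 pp1:2 pp2:1 pp3:1
Op 7: write(P2, v0, 147). refcount(pp0)=2>1 -> COPY to pp4. 5 ppages; refcounts: pp0:1 pp1:2 pp2:1 pp3:1 pp4:1
Op 8: fork(P2) -> P3. 5 ppages; refcounts: pp0:1 pp1:3 pp2:1 pp3:1 pp4:2
Op 9: write(P0, v0, 151). refcount(pp3)=1 -> write in place. 5 ppages; refcounts: pp0:1 pp1:3 pp2:1 pp3:1 pp4:2

yes yes no yes no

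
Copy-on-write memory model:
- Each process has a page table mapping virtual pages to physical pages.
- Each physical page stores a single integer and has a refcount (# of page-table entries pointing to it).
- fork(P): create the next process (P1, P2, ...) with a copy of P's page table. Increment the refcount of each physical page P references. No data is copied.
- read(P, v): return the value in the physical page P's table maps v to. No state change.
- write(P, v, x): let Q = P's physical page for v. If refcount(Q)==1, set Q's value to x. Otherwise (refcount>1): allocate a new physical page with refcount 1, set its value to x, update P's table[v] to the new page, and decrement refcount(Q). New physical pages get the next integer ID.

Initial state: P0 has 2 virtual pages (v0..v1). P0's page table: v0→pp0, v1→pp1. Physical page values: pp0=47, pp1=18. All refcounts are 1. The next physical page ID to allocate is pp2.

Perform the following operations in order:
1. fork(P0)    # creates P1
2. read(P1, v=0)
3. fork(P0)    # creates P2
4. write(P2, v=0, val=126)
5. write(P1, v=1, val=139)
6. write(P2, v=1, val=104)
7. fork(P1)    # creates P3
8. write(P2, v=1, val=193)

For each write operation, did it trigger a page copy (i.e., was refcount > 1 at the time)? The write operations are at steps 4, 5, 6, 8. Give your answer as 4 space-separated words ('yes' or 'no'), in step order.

Op 1: fork(P0) -> P1. 2 ppages; refcounts: pp0:2 pp1:2
Op 2: read(P1, v0) -> 47. No state change.
Op 3: fork(P0) -> P2. 2 ppages; refcounts: pp0:3 pp1:3
Op 4: write(P2, v0, 126). refcount(pp0)=3>1 -> COPY to pp2. 3 ppages; refcounts: pp0:2 pp1:3 pp2:1
Op 5: write(P1, v1, 139). refcount(pp1)=3>1 -> COPY to pp3. 4 ppages; refcounts: pp0:2 pp1:2 pp2:1 pp3:1
Op 6: write(P2, v1, 104). refcount(pp1)=2>1 -> COPY to pp4. 5 ppages; refcounts: pp0:2 pp1:1 pp2:1 pp3:1 pp4:1
Op 7: fork(P1) -> P3. 5 ppages; refcounts: pp0:3 pp1:1 pp2:1 pp3:2 pp4:1
Op 8: write(P2, v1, 193). refcount(pp4)=1 -> write in place. 5 ppages; refcounts: pp0:3 pp1:1 pp2:1 pp3:2 pp4:1

yes yes yes no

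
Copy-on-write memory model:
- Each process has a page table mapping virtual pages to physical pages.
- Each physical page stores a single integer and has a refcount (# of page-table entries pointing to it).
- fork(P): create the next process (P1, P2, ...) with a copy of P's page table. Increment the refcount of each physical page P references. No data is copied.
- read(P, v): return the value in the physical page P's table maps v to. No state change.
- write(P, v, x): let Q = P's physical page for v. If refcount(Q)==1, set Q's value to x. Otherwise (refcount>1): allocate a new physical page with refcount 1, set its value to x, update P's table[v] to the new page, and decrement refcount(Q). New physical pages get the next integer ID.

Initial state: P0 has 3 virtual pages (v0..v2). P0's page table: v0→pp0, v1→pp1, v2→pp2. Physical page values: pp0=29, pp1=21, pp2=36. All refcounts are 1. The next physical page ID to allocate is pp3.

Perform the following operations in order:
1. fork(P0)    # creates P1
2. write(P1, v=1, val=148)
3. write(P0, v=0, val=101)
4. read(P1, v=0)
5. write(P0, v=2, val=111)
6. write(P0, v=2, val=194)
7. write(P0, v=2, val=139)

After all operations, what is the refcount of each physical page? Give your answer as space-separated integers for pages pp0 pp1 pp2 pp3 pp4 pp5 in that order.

Answer: 1 1 1 1 1 1

Derivation:
Op 1: fork(P0) -> P1. 3 ppages; refcounts: pp0:2 pp1:2 pp2:2
Op 2: write(P1, v1, 148). refcount(pp1)=2>1 -> COPY to pp3. 4 ppages; refcounts: pp0:2 pp1:1 pp2:2 pp3:1
Op 3: write(P0, v0, 101). refcount(pp0)=2>1 -> COPY to pp4. 5 ppages; refcounts: pp0:1 pp1:1 pp2:2 pp3:1 pp4:1
Op 4: read(P1, v0) -> 29. No state change.
Op 5: write(P0, v2, 111). refcount(pp2)=2>1 -> COPY to pp5. 6 ppages; refcounts: pp0:1 pp1:1 pp2:1 pp3:1 pp4:1 pp5:1
Op 6: write(P0, v2, 194). refcount(pp5)=1 -> write in place. 6 ppages; refcounts: pp0:1 pp1:1 pp2:1 pp3:1 pp4:1 pp5:1
Op 7: write(P0, v2, 139). refcount(pp5)=1 -> write in place. 6 ppages; refcounts: pp0:1 pp1:1 pp2:1 pp3:1 pp4:1 pp5:1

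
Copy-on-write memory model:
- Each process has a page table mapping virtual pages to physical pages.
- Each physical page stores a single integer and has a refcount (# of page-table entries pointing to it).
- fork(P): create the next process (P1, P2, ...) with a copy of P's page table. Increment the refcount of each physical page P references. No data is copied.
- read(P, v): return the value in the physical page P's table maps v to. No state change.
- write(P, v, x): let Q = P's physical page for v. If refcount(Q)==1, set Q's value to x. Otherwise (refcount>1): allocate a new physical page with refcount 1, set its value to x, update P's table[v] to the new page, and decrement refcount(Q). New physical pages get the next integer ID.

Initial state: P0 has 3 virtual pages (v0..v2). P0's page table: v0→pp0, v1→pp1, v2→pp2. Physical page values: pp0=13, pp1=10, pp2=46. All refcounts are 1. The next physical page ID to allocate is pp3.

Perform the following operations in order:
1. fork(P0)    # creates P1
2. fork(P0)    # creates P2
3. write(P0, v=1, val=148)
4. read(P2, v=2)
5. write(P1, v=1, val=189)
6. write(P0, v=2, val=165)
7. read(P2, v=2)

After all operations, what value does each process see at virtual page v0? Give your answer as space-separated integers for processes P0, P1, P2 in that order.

Answer: 13 13 13

Derivation:
Op 1: fork(P0) -> P1. 3 ppages; refcounts: pp0:2 pp1:2 pp2:2
Op 2: fork(P0) -> P2. 3 ppages; refcounts: pp0:3 pp1:3 pp2:3
Op 3: write(P0, v1, 148). refcount(pp1)=3>1 -> COPY to pp3. 4 ppages; refcounts: pp0:3 pp1:2 pp2:3 pp3:1
Op 4: read(P2, v2) -> 46. No state change.
Op 5: write(P1, v1, 189). refcount(pp1)=2>1 -> COPY to pp4. 5 ppages; refcounts: pp0:3 pp1:1 pp2:3 pp3:1 pp4:1
Op 6: write(P0, v2, 165). refcount(pp2)=3>1 -> COPY to pp5. 6 ppages; refcounts: pp0:3 pp1:1 pp2:2 pp3:1 pp4:1 pp5:1
Op 7: read(P2, v2) -> 46. No state change.
P0: v0 -> pp0 = 13
P1: v0 -> pp0 = 13
P2: v0 -> pp0 = 13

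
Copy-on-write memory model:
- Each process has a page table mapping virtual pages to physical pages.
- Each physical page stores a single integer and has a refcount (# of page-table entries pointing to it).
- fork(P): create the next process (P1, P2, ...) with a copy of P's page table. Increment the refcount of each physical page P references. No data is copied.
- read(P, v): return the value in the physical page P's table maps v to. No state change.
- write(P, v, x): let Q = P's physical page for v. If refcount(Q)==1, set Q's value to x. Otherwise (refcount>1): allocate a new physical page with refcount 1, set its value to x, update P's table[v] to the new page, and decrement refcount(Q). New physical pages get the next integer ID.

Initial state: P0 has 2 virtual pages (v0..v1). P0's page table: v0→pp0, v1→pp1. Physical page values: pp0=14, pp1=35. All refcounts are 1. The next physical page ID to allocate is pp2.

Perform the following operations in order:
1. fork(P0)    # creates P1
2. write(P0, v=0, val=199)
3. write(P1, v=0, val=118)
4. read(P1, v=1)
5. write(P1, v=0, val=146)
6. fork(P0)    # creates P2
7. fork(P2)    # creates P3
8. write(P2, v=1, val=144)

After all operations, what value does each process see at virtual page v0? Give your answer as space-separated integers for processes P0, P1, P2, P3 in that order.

Answer: 199 146 199 199

Derivation:
Op 1: fork(P0) -> P1. 2 ppages; refcounts: pp0:2 pp1:2
Op 2: write(P0, v0, 199). refcount(pp0)=2>1 -> COPY to pp2. 3 ppages; refcounts: pp0:1 pp1:2 pp2:1
Op 3: write(P1, v0, 118). refcount(pp0)=1 -> write in place. 3 ppages; refcounts: pp0:1 pp1:2 pp2:1
Op 4: read(P1, v1) -> 35. No state change.
Op 5: write(P1, v0, 146). refcount(pp0)=1 -> write in place. 3 ppages; refcounts: pp0:1 pp1:2 pp2:1
Op 6: fork(P0) -> P2. 3 ppages; refcounts: pp0:1 pp1:3 pp2:2
Op 7: fork(P2) -> P3. 3 ppages; refcounts: pp0:1 pp1:4 pp2:3
Op 8: write(P2, v1, 144). refcount(pp1)=4>1 -> COPY to pp3. 4 ppages; refcounts: pp0:1 pp1:3 pp2:3 pp3:1
P0: v0 -> pp2 = 199
P1: v0 -> pp0 = 146
P2: v0 -> pp2 = 199
P3: v0 -> pp2 = 199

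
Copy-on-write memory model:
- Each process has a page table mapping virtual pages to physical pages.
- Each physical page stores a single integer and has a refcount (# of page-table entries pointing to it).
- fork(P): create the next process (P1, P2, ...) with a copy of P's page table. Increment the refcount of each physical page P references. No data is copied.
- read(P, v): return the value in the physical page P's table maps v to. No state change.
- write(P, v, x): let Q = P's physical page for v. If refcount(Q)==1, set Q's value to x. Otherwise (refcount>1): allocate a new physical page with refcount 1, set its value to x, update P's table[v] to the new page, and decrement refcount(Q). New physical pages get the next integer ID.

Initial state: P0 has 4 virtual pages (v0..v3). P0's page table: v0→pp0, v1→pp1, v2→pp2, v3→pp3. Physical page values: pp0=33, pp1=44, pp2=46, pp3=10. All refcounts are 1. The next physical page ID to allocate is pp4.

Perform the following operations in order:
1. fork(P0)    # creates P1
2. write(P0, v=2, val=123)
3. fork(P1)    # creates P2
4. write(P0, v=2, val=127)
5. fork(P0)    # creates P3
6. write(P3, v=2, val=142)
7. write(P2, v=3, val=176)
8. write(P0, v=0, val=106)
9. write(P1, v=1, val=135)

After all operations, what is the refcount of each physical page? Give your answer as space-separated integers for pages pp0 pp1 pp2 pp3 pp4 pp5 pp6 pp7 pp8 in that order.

Answer: 3 3 2 3 1 1 1 1 1

Derivation:
Op 1: fork(P0) -> P1. 4 ppages; refcounts: pp0:2 pp1:2 pp2:2 pp3:2
Op 2: write(P0, v2, 123). refcount(pp2)=2>1 -> COPY to pp4. 5 ppages; refcounts: pp0:2 pp1:2 pp2:1 pp3:2 pp4:1
Op 3: fork(P1) -> P2. 5 ppages; refcounts: pp0:3 pp1:3 pp2:2 pp3:3 pp4:1
Op 4: write(P0, v2, 127). refcount(pp4)=1 -> write in place. 5 ppages; refcounts: pp0:3 pp1:3 pp2:2 pp3:3 pp4:1
Op 5: fork(P0) -> P3. 5 ppages; refcounts: pp0:4 pp1:4 pp2:2 pp3:4 pp4:2
Op 6: write(P3, v2, 142). refcount(pp4)=2>1 -> COPY to pp5. 6 ppages; refcounts: pp0:4 pp1:4 pp2:2 pp3:4 pp4:1 pp5:1
Op 7: write(P2, v3, 176). refcount(pp3)=4>1 -> COPY to pp6. 7 ppages; refcounts: pp0:4 pp1:4 pp2:2 pp3:3 pp4:1 pp5:1 pp6:1
Op 8: write(P0, v0, 106). refcount(pp0)=4>1 -> COPY to pp7. 8 ppages; refcounts: pp0:3 pp1:4 pp2:2 pp3:3 pp4:1 pp5:1 pp6:1 pp7:1
Op 9: write(P1, v1, 135). refcount(pp1)=4>1 -> COPY to pp8. 9 ppages; refcounts: pp0:3 pp1:3 pp2:2 pp3:3 pp4:1 pp5:1 pp6:1 pp7:1 pp8:1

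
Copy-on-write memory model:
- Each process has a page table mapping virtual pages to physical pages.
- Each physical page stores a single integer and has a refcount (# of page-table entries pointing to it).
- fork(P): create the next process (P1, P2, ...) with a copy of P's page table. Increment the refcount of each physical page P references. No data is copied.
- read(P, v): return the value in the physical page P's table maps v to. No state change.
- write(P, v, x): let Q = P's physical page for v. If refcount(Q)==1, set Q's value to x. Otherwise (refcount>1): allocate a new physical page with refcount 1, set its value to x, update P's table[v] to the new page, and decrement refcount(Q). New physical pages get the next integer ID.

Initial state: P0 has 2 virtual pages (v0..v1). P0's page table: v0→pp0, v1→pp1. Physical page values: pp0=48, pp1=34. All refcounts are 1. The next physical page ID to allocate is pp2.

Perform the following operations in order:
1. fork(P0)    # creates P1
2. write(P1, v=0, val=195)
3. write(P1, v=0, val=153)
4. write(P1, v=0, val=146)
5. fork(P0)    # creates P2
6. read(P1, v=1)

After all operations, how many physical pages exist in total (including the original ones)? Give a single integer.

Op 1: fork(P0) -> P1. 2 ppages; refcounts: pp0:2 pp1:2
Op 2: write(P1, v0, 195). refcount(pp0)=2>1 -> COPY to pp2. 3 ppages; refcounts: pp0:1 pp1:2 pp2:1
Op 3: write(P1, v0, 153). refcount(pp2)=1 -> write in place. 3 ppages; refcounts: pp0:1 pp1:2 pp2:1
Op 4: write(P1, v0, 146). refcount(pp2)=1 -> write in place. 3 ppages; refcounts: pp0:1 pp1:2 pp2:1
Op 5: fork(P0) -> P2. 3 ppages; refcounts: pp0:2 pp1:3 pp2:1
Op 6: read(P1, v1) -> 34. No state change.

Answer: 3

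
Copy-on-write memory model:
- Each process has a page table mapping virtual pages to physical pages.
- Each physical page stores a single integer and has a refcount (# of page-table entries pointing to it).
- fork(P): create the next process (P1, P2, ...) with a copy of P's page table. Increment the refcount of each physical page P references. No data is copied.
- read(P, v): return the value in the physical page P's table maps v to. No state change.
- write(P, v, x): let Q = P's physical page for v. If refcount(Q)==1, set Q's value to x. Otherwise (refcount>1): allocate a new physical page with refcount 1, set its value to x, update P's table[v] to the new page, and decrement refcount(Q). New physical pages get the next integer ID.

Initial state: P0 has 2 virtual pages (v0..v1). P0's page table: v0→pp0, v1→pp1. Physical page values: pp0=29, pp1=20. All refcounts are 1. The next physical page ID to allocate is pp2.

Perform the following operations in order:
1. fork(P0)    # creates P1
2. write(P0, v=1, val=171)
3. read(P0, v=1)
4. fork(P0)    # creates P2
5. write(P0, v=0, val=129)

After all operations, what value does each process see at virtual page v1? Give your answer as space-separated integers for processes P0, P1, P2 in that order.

Answer: 171 20 171

Derivation:
Op 1: fork(P0) -> P1. 2 ppages; refcounts: pp0:2 pp1:2
Op 2: write(P0, v1, 171). refcount(pp1)=2>1 -> COPY to pp2. 3 ppages; refcounts: pp0:2 pp1:1 pp2:1
Op 3: read(P0, v1) -> 171. No state change.
Op 4: fork(P0) -> P2. 3 ppages; refcounts: pp0:3 pp1:1 pp2:2
Op 5: write(P0, v0, 129). refcount(pp0)=3>1 -> COPY to pp3. 4 ppages; refcounts: pp0:2 pp1:1 pp2:2 pp3:1
P0: v1 -> pp2 = 171
P1: v1 -> pp1 = 20
P2: v1 -> pp2 = 171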